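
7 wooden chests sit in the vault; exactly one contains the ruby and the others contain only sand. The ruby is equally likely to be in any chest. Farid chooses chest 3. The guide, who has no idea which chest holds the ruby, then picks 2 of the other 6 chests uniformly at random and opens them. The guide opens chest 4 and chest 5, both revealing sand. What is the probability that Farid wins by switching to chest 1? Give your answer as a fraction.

1/5

Because the guide chose which chests to open without knowing where the ruby is, the choice is independent of the prize location. Learning that none of the 2 opened chests holds the ruby simply rules out those 2 locations and leaves the remaining 5 chests still equally likely by symmetry.
So P(the ruby in chest 1) = 1/5.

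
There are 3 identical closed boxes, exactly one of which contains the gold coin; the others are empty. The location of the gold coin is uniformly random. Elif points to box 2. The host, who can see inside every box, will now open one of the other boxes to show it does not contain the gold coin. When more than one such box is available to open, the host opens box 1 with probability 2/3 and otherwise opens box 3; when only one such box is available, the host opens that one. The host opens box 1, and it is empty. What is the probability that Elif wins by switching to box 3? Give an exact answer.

Condition on the true location of the gold coin.
If it is in box 1 (prior 1/3): the host opened box 1, so this case is ruled out; weight (1/3)·0 = 0.
If it is in box 2 (prior 1/3): box 1 is available, opened with probability 2/3; weight (1/3)·(2/3) = 2/9.
If it is in box 3 (prior 1/3): only box 1 is available, probability 1; weight (1/3)·1 = 1/3.
The weights sum to 5/9.
So P(the gold coin in box 3 | the host opened box 1) = (1/3) / (5/9) = 3/5.

3/5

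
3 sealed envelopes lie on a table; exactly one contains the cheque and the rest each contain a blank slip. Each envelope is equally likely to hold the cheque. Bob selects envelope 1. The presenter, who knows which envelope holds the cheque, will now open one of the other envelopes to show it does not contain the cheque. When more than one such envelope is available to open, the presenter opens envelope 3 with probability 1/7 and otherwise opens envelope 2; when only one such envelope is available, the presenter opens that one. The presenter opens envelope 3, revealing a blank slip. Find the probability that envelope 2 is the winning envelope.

7/8

Consider each possible location of the cheque in turn.
If it is in envelope 1 (prior 1/3): envelope 3 is available, opened with probability 1/7; weight (1/3)·(1/7) = 1/21.
If it is in envelope 2 (prior 1/3): only envelope 3 is available, probability 1; weight (1/3)·1 = 1/3.
If it is in envelope 3 (prior 1/3): the presenter opened envelope 3, so this case is ruled out; weight (1/3)·0 = 0.
The weights sum to 8/21.
So P(the cheque in envelope 2 | the presenter opened envelope 3) = (1/3) / (8/21) = 7/8.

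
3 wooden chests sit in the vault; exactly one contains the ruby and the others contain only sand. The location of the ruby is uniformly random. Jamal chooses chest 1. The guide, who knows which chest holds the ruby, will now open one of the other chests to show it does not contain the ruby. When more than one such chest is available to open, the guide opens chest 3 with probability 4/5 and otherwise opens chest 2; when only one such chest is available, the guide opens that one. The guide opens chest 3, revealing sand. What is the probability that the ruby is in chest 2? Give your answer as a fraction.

5/9

Consider each possible location of the ruby in turn.
If it is in chest 1 (prior 1/3): chest 3 is available, opened with probability 4/5; weight (1/3)·(4/5) = 4/15.
If it is in chest 2 (prior 1/3): only chest 3 is available, probability 1; weight (1/3)·1 = 1/3.
If it is in chest 3 (prior 1/3): the guide opened chest 3, so this case is ruled out; weight (1/3)·0 = 0.
The weights sum to 3/5.
So P(the ruby in chest 2 | the guide opened chest 3) = (1/3) / (3/5) = 5/9.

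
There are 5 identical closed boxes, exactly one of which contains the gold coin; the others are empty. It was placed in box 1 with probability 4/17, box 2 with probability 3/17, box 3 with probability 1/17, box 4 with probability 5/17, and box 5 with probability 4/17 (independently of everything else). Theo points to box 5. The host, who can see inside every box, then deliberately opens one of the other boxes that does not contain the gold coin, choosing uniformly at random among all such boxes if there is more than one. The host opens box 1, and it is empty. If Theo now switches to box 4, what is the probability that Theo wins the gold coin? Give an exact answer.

5/12

Condition on the true location of the gold coin.
If it is in box 1 (prior 4/17): the host opened box 1, so this case is ruled out; weight (4/17)·0 = 0.
If it is in box 2 (prior 3/17): the host has 3 equally likely choices, so probability 1/3; weight (3/17)·(1/3) = 1/17.
If it is in box 3 (prior 1/17): the host has 3 equally likely choices, so probability 1/3; weight (1/17)·(1/3) = 1/51.
If it is in box 4 (prior 5/17): the host has 3 equally likely choices, so probability 1/3; weight (5/17)·(1/3) = 5/51.
If it is in box 5 (prior 4/17): the host has 4 equally likely choices, so probability 1/4; weight (4/17)·(1/4) = 1/17.
The weights sum to 4/17.
So P(the gold coin in box 4 | the host opened box 1) = (5/51) / (4/17) = 5/12.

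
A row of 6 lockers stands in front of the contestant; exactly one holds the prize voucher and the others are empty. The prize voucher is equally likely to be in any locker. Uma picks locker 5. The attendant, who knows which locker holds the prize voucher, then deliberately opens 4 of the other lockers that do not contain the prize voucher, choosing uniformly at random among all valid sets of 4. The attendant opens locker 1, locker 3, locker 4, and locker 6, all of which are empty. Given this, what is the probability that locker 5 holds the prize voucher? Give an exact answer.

1/6

Apply Bayes' rule, conditioning on where the prize voucher actually is.
If it is in any of lockers 1, 3, 4, and 6 (prior 1/6 each): that locker was opened and seen not to hold the prize — ruled out; weight (1/6)·0 = 0 each.
If it is in locker 2 (prior 1/6): the attendant has no choice, probability 1; weight (1/6)·1 = 1/6.
If it is in locker 5 (prior 1/6): the attendant has 5 equally likely choices, so probability 1/5; weight (1/6)·(1/5) = 1/30.
The weights sum to 1/5.
So P(the prize voucher in locker 5 | the attendant opened locker 1, locker 3, locker 4, and locker 6) = (1/30) / (1/5) = 1/6.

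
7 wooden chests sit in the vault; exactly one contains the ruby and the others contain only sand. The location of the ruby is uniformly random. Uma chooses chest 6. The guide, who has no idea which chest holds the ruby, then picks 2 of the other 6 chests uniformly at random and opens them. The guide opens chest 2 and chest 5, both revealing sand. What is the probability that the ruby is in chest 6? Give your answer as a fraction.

1/5

Because the guide chose which chests to open without knowing where the ruby is, the choice is independent of the prize location. Learning that none of the 2 opened chests holds the ruby simply rules out those 2 locations and leaves the remaining 5 chests still equally likely by symmetry.
So P(the ruby in chest 6) = 1/5.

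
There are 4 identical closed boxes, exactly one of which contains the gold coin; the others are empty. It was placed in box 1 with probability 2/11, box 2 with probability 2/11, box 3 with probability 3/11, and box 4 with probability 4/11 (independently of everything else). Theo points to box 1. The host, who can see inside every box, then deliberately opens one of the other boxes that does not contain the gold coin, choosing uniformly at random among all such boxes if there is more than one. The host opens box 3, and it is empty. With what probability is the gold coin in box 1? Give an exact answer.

Consider each possible location of the gold coin in turn.
If it is in box 1 (prior 2/11): the host has 3 equally likely choices, so probability 1/3; weight (2/11)·(1/3) = 2/33.
If it is in box 2 (prior 2/11): the host has 2 equally likely choices, so probability 1/2; weight (2/11)·(1/2) = 1/11.
If it is in box 3 (prior 3/11): the host opened box 3, so this case is ruled out; weight (3/11)·0 = 0.
If it is in box 4 (prior 4/11): the host has 2 equally likely choices, so probability 1/2; weight (4/11)·(1/2) = 2/11.
The weights sum to 1/3.
So P(the gold coin in box 1 | the host opened box 3) = (2/33) / (1/3) = 2/11.

2/11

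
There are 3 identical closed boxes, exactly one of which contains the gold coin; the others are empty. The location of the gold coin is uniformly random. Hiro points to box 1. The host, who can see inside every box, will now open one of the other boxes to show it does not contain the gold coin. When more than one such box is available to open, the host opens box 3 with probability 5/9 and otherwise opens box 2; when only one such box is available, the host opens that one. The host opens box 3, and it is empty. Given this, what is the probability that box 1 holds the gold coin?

5/14

Condition on the true location of the gold coin.
If it is in box 1 (prior 1/3): box 3 is available, opened with probability 5/9; weight (1/3)·(5/9) = 5/27.
If it is in box 2 (prior 1/3): only box 3 is available, probability 1; weight (1/3)·1 = 1/3.
If it is in box 3 (prior 1/3): the host opened box 3, so this case is ruled out; weight (1/3)·0 = 0.
The weights sum to 14/27.
So P(the gold coin in box 1 | the host opened box 3) = (5/27) / (14/27) = 5/14.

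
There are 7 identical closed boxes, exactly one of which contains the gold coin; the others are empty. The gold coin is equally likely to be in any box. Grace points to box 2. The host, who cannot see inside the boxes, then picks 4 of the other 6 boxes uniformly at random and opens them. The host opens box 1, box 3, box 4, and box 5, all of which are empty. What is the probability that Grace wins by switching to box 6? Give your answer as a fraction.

Because the host chose which boxes to open without knowing where the gold coin is, the choice is independent of the prize location. Learning that none of the 4 opened boxes holds the gold coin simply rules out those 4 locations and leaves the remaining 3 boxes still equally likely by symmetry.
So P(the gold coin in box 6) = 1/3.

1/3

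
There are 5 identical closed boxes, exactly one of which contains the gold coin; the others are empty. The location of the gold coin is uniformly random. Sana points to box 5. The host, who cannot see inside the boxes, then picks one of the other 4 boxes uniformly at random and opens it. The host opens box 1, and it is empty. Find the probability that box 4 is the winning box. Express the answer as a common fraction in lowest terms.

1/4

Consider each possible location of the gold coin in turn.
If it is in box 1 (prior 1/5): the host opened box 1, so this case is ruled out; weight (1/5)·0 = 0.
If it is in any of boxes 2, 3, 4, and 5 (prior 1/5 each): the host picks box 1 with probability 1/4 regardless, and it is not the prize; weight (1/5)·(1/4) = 1/20 each.
The weights sum to 1/5.
So P(the gold coin in box 4 | the host opened box 1) = (1/20) / (1/5) = 1/4.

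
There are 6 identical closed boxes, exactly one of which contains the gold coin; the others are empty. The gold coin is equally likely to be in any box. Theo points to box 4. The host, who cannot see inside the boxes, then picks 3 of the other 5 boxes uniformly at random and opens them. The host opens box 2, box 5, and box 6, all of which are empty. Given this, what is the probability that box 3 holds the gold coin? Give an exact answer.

1/3

Because the host chose which boxes to open without knowing where the gold coin is, the choice is independent of the prize location. Learning that none of the 3 opened boxes holds the gold coin simply rules out those 3 locations and leaves the remaining 3 boxes still equally likely by symmetry.
So P(the gold coin in box 3) = 1/3.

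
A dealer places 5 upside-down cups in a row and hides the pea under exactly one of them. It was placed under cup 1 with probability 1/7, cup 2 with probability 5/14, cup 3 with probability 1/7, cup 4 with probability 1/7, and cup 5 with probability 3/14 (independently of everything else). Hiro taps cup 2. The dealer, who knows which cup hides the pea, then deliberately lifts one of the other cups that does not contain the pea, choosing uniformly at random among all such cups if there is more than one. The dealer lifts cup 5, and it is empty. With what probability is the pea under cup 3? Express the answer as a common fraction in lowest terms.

8/39

Apply Bayes' rule, conditioning on where the pea actually is.
If it is under any of cups 1, 3, and 4 (prior 1/7 each): the dealer has 3 equally likely choices, so probability 1/3; weight (1/7)·(1/3) = 1/21 each.
If it is under cup 2 (prior 5/14): the dealer has 4 equally likely choices, so probability 1/4; weight (5/14)·(1/4) = 5/56.
If it is under cup 5 (prior 3/14): the dealer opened cup 5, so this case is ruled out; weight (3/14)·0 = 0.
The weights sum to 13/56.
So P(the pea under cup 3 | the dealer opened cup 5) = (1/21) / (13/56) = 8/39.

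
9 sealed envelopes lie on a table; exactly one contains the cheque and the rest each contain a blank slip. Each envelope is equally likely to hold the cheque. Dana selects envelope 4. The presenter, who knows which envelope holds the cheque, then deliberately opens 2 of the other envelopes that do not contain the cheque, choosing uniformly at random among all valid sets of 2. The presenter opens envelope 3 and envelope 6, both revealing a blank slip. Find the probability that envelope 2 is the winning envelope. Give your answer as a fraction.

4/27

Consider each possible location of the cheque in turn.
If it is in any of envelopes 1, 2, 5, 7, 8, and 9 (prior 1/9 each): the presenter has 21 equally likely choices, so probability 1/21; weight (1/9)·(1/21) = 1/189 each.
If it is in either of envelopes 3 and 6 (prior 1/9 each): that envelope was opened and seen not to hold the prize — ruled out; weight (1/9)·0 = 0 each.
If it is in envelope 4 (prior 1/9): the presenter has 28 equally likely choices, so probability 1/28; weight (1/9)·(1/28) = 1/252.
The weights sum to 1/28.
So P(the cheque in envelope 2 | the presenter opened envelope 3 and envelope 6) = (1/189) / (1/28) = 4/27.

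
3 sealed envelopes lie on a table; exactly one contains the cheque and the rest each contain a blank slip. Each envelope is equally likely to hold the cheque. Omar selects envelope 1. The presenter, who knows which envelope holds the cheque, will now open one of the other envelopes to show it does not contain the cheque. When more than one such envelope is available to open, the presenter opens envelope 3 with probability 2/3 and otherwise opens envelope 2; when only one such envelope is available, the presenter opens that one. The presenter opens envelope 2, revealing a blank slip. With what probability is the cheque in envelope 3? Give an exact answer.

Condition on the true location of the cheque.
If it is in envelope 1 (prior 1/3): envelope 3 is available but not opened, probability 1/3; weight (1/3)·(1/3) = 1/9.
If it is in envelope 2 (prior 1/3): the presenter opened envelope 2, so this case is ruled out; weight (1/3)·0 = 0.
If it is in envelope 3 (prior 1/3): only envelope 2 is available, probability 1; weight (1/3)·1 = 1/3.
The weights sum to 4/9.
So P(the cheque in envelope 3 | the presenter opened envelope 2) = (1/3) / (4/9) = 3/4.

3/4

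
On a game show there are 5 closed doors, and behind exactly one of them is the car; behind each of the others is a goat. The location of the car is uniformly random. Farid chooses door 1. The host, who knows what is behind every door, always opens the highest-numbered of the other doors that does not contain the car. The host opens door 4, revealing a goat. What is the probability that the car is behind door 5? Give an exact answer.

1

Apply Bayes' rule, conditioning on where the car actually is.
If it is behind any of doors 1, 2, and 3 (prior 1/5 each): the host would have opened door 5 instead, probability 0; weight (1/5)·0 = 0 each.
If it is behind door 4 (prior 1/5): the host opened door 4, so this case is ruled out; weight (1/5)·0 = 0.
If it is behind door 5 (prior 1/5): door 4 is the highest-numbered option available, probability 1; weight (1/5)·1 = 1/5.
The weights sum to 1/5.
So P(the car behind door 5 | the host opened door 4) = (1/5) / (1/5) = 1.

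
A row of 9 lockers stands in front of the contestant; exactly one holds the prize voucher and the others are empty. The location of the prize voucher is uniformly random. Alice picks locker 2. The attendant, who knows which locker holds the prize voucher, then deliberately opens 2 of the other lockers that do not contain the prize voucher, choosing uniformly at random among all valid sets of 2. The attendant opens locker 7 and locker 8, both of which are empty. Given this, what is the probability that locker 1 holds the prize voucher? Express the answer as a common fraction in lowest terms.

Apply Bayes' rule, conditioning on where the prize voucher actually is.
If it is in any of lockers 1, 3, 4, 5, 6, and 9 (prior 1/9 each): the attendant has 21 equally likely choices, so probability 1/21; weight (1/9)·(1/21) = 1/189 each.
If it is in locker 2 (prior 1/9): the attendant has 28 equally likely choices, so probability 1/28; weight (1/9)·(1/28) = 1/252.
If it is in either of lockers 7 and 8 (prior 1/9 each): that locker was opened and seen not to hold the prize — ruled out; weight (1/9)·0 = 0 each.
The weights sum to 1/28.
So P(the prize voucher in locker 1 | the attendant opened locker 7 and locker 8) = (1/189) / (1/28) = 4/27.

4/27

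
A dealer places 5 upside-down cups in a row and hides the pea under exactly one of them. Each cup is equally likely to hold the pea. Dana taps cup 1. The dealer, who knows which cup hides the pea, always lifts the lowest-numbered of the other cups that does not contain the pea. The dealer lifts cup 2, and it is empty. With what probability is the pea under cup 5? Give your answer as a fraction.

1/4

Condition on the true location of the pea.
If it is under any of cups 1, 3, 4, and 5 (prior 1/5 each): cup 2 is the lowest-numbered option available, probability 1; weight (1/5)·1 = 1/5 each.
If it is under cup 2 (prior 1/5): the dealer opened cup 2, so this case is ruled out; weight (1/5)·0 = 0.
The weights sum to 4/5.
So P(the pea under cup 5 | the dealer opened cup 2) = (1/5) / (4/5) = 1/4.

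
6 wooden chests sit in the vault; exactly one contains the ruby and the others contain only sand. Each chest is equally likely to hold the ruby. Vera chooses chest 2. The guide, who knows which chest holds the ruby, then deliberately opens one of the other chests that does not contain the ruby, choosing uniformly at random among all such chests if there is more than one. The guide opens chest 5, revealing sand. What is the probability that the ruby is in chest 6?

5/24

Apply Bayes' rule, conditioning on where the ruby actually is.
If it is in any of chests 1, 3, 4, and 6 (prior 1/6 each): the guide has 4 equally likely choices, so probability 1/4; weight (1/6)·(1/4) = 1/24 each.
If it is in chest 2 (prior 1/6): the guide has 5 equally likely choices, so probability 1/5; weight (1/6)·(1/5) = 1/30.
If it is in chest 5 (prior 1/6): the guide opened chest 5, so this case is ruled out; weight (1/6)·0 = 0.
The weights sum to 1/5.
So P(the ruby in chest 6 | the guide opened chest 5) = (1/24) / (1/5) = 5/24.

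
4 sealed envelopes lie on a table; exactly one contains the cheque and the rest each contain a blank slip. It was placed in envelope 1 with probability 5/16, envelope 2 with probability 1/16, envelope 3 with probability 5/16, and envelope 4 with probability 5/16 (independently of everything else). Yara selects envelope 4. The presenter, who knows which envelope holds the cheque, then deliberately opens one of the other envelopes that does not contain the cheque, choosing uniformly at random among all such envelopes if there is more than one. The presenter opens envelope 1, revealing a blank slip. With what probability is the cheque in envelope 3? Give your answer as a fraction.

Apply Bayes' rule, conditioning on where the cheque actually is.
If it is in envelope 1 (prior 5/16): the presenter opened envelope 1, so this case is ruled out; weight (5/16)·0 = 0.
If it is in envelope 2 (prior 1/16): the presenter has 2 equally likely choices, so probability 1/2; weight (1/16)·(1/2) = 1/32.
If it is in envelope 3 (prior 5/16): the presenter has 2 equally likely choices, so probability 1/2; weight (5/16)·(1/2) = 5/32.
If it is in envelope 4 (prior 5/16): the presenter has 3 equally likely choices, so probability 1/3; weight (5/16)·(1/3) = 5/48.
The weights sum to 7/24.
So P(the cheque in envelope 3 | the presenter opened envelope 1) = (5/32) / (7/24) = 15/28.

15/28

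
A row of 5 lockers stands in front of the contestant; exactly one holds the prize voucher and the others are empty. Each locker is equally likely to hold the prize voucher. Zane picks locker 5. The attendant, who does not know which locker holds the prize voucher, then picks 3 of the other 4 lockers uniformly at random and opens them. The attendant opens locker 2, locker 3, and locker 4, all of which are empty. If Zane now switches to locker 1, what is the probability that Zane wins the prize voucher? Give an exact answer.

Apply Bayes' rule, conditioning on where the prize voucher actually is.
If it is in either of lockers 1 and 5 (prior 1/5 each): the attendant picks exactly this set with probability 1/4 regardless, and none is the prize; weight (1/5)·(1/4) = 1/20 each.
If it is in any of lockers 2, 3, and 4 (prior 1/5 each): that locker was opened and seen not to hold the prize — ruled out; weight (1/5)·0 = 0 each.
The weights sum to 1/10.
So P(the prize voucher in locker 1 | the attendant opened locker 2, locker 3, and locker 4) = (1/20) / (1/10) = 1/2.

1/2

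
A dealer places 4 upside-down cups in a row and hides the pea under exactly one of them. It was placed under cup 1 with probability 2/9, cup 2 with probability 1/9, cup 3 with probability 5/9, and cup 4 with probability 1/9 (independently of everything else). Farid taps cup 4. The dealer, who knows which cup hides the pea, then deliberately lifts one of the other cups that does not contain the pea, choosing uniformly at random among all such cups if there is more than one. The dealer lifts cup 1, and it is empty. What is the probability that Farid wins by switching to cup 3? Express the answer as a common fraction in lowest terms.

Apply Bayes' rule, conditioning on where the pea actually is.
If it is under cup 1 (prior 2/9): the dealer opened cup 1, so this case is ruled out; weight (2/9)·0 = 0.
If it is under cup 2 (prior 1/9): the dealer has 2 equally likely choices, so probability 1/2; weight (1/9)·(1/2) = 1/18.
If it is under cup 3 (prior 5/9): the dealer has 2 equally likely choices, so probability 1/2; weight (5/9)·(1/2) = 5/18.
If it is under cup 4 (prior 1/9): the dealer has 3 equally likely choices, so probability 1/3; weight (1/9)·(1/3) = 1/27.
The weights sum to 10/27.
So P(the pea under cup 3 | the dealer opened cup 1) = (5/18) / (10/27) = 3/4.

3/4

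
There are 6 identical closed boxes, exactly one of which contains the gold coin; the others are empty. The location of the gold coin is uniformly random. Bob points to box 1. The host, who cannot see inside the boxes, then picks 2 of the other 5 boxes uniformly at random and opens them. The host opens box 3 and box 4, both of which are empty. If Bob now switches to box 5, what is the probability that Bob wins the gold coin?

1/4

Apply Bayes' rule, conditioning on where the gold coin actually is.
If it is in any of boxes 1, 2, 5, and 6 (prior 1/6 each): the host picks exactly this set with probability 1/10 regardless, and none is the prize; weight (1/6)·(1/10) = 1/60 each.
If it is in either of boxes 3 and 4 (prior 1/6 each): that box was opened and seen not to hold the prize — ruled out; weight (1/6)·0 = 0 each.
The weights sum to 1/15.
So P(the gold coin in box 5 | the host opened box 3 and box 4) = (1/60) / (1/15) = 1/4.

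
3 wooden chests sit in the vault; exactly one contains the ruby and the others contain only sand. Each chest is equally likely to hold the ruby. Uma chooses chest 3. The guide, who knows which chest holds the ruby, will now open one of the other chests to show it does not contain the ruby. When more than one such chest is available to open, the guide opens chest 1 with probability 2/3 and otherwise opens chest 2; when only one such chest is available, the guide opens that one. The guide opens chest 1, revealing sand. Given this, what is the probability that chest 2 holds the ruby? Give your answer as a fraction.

Condition on the true location of the ruby.
If it is in chest 1 (prior 1/3): the guide opened chest 1, so this case is ruled out; weight (1/3)·0 = 0.
If it is in chest 2 (prior 1/3): only chest 1 is available, probability 1; weight (1/3)·1 = 1/3.
If it is in chest 3 (prior 1/3): chest 1 is available, opened with probability 2/3; weight (1/3)·(2/3) = 2/9.
The weights sum to 5/9.
So P(the ruby in chest 2 | the guide opened chest 1) = (1/3) / (5/9) = 3/5.

3/5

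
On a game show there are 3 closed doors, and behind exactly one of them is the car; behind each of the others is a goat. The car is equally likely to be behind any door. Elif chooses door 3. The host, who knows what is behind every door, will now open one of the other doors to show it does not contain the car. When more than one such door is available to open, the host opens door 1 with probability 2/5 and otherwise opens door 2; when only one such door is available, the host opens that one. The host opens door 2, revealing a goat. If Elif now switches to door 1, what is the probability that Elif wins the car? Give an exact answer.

5/8

Condition on the true location of the car.
If it is behind door 1 (prior 1/3): only door 2 is available, probability 1; weight (1/3)·1 = 1/3.
If it is behind door 2 (prior 1/3): the host opened door 2, so this case is ruled out; weight (1/3)·0 = 0.
If it is behind door 3 (prior 1/3): door 1 is available but not opened, probability 3/5; weight (1/3)·(3/5) = 1/5.
The weights sum to 8/15.
So P(the car behind door 1 | the host opened door 2) = (1/3) / (8/15) = 5/8.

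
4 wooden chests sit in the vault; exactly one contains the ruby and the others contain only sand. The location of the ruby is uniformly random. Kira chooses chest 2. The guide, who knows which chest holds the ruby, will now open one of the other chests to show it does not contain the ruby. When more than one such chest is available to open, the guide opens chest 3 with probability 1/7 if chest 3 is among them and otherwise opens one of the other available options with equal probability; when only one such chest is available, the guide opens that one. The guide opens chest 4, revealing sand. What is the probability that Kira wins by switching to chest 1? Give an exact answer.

12/25

Consider each possible location of the ruby in turn.
If it is in chest 1 (prior 1/4): chest 3 is available but not opened, probability 6/7; weight (1/4)·(6/7) = 3/14.
If it is in chest 2 (prior 1/4): chest 3 is available but not opened; chest 4 gets probability (1 − 1/7)/2 = 3/7; weight (1/4)·(3/7) = 3/28.
If it is in chest 3 (prior 1/4): chest 3 holds the prize so is unavailable; the guide chooses uniformly among the 2 others, probability 1/2; weight (1/4)·(1/2) = 1/8.
If it is in chest 4 (prior 1/4): the guide opened chest 4, so this case is ruled out; weight (1/4)·0 = 0.
The weights sum to 25/56.
So P(the ruby in chest 1 | the guide opened chest 4) = (3/14) / (25/56) = 12/25.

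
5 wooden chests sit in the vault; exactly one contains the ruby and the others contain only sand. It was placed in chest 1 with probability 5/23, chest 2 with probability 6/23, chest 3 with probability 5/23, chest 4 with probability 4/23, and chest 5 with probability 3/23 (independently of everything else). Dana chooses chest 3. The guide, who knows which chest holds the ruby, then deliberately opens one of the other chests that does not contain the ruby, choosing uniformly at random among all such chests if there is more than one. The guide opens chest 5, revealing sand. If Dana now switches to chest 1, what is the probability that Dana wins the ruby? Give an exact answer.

4/15

Consider each possible location of the ruby in turn.
If it is in chest 1 (prior 5/23): the guide has 3 equally likely choices, so probability 1/3; weight (5/23)·(1/3) = 5/69.
If it is in chest 2 (prior 6/23): the guide has 3 equally likely choices, so probability 1/3; weight (6/23)·(1/3) = 2/23.
If it is in chest 3 (prior 5/23): the guide has 4 equally likely choices, so probability 1/4; weight (5/23)·(1/4) = 5/92.
If it is in chest 4 (prior 4/23): the guide has 3 equally likely choices, so probability 1/3; weight (4/23)·(1/3) = 4/69.
If it is in chest 5 (prior 3/23): the guide opened chest 5, so this case is ruled out; weight (3/23)·0 = 0.
The weights sum to 25/92.
So P(the ruby in chest 1 | the guide opened chest 5) = (5/69) / (25/92) = 4/15.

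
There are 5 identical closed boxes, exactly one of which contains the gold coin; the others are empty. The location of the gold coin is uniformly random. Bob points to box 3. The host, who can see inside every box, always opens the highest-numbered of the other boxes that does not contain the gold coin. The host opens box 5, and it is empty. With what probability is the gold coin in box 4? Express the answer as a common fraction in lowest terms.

1/4

Condition on the true location of the gold coin.
If it is in any of boxes 1, 2, 3, and 4 (prior 1/5 each): box 5 is the highest-numbered option available, probability 1; weight (1/5)·1 = 1/5 each.
If it is in box 5 (prior 1/5): the host opened box 5, so this case is ruled out; weight (1/5)·0 = 0.
The weights sum to 4/5.
So P(the gold coin in box 4 | the host opened box 5) = (1/5) / (4/5) = 1/4.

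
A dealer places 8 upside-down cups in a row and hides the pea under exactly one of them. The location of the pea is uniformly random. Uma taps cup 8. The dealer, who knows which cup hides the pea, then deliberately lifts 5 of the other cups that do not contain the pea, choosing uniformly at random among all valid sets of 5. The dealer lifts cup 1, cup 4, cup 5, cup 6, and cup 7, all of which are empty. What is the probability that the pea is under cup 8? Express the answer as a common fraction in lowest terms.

1/8

Condition on the true location of the pea.
If it is under any of cups 1, 4, 5, 6, and 7 (prior 1/8 each): that cup was opened and seen not to hold the prize — ruled out; weight (1/8)·0 = 0 each.
If it is under either of cups 2 and 3 (prior 1/8 each): the dealer has 6 equally likely choices, so probability 1/6; weight (1/8)·(1/6) = 1/48 each.
If it is under cup 8 (prior 1/8): the dealer has 21 equally likely choices, so probability 1/21; weight (1/8)·(1/21) = 1/168.
The weights sum to 1/21.
So P(the pea under cup 8 | the dealer opened cup 1, cup 4, cup 5, cup 6, and cup 7) = (1/168) / (1/21) = 1/8.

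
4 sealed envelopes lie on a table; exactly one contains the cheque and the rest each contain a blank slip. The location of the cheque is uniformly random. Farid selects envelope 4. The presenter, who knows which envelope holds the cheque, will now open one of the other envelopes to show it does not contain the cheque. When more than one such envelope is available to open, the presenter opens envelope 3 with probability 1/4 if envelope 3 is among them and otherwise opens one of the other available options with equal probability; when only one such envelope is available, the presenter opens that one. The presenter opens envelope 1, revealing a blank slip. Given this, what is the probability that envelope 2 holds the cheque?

6/13

Apply Bayes' rule, conditioning on where the cheque actually is.
If it is in envelope 1 (prior 1/4): the presenter opened envelope 1, so this case is ruled out; weight (1/4)·0 = 0.
If it is in envelope 2 (prior 1/4): envelope 3 is available but not opened, probability 3/4; weight (1/4)·(3/4) = 3/16.
If it is in envelope 3 (prior 1/4): envelope 3 holds the prize so is unavailable; the presenter chooses uniformly among the 2 others, probability 1/2; weight (1/4)·(1/2) = 1/8.
If it is in envelope 4 (prior 1/4): envelope 3 is available but not opened; envelope 1 gets probability (1 − 1/4)/2 = 3/8; weight (1/4)·(3/8) = 3/32.
The weights sum to 13/32.
So P(the cheque in envelope 2 | the presenter opened envelope 1) = (3/16) / (13/32) = 6/13.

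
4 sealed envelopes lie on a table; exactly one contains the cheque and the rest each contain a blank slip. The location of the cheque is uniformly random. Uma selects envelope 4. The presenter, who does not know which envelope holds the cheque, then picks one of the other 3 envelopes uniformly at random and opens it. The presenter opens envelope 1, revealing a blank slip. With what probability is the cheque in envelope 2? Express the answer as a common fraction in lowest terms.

1/3

Because the presenter chose which envelope to open without knowing where the cheque is, the choice is independent of the prize location. Learning that envelope 1 does not hold the cheque simply rules out that one location and leaves the remaining 3 envelopes still equally likely by symmetry.
So P(the cheque in envelope 2) = 1/3.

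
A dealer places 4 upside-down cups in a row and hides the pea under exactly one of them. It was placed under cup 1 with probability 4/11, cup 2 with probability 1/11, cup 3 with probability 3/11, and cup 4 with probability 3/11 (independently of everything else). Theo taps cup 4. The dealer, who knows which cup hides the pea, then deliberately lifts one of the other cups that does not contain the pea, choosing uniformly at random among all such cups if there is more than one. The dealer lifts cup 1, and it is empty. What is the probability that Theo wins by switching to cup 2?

Consider each possible location of the pea in turn.
If it is under cup 1 (prior 4/11): the dealer opened cup 1, so this case is ruled out; weight (4/11)·0 = 0.
If it is under cup 2 (prior 1/11): the dealer has 2 equally likely choices, so probability 1/2; weight (1/11)·(1/2) = 1/22.
If it is under cup 3 (prior 3/11): the dealer has 2 equally likely choices, so probability 1/2; weight (3/11)·(1/2) = 3/22.
If it is under cup 4 (prior 3/11): the dealer has 3 equally likely choices, so probability 1/3; weight (3/11)·(1/3) = 1/11.
The weights sum to 3/11.
So P(the pea under cup 2 | the dealer opened cup 1) = (1/22) / (3/11) = 1/6.

1/6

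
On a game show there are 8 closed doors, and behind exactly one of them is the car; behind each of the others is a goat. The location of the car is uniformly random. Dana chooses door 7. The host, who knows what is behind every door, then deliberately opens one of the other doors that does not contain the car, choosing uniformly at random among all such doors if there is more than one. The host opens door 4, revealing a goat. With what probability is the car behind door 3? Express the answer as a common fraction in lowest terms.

7/48

Condition on the true location of the car.
If it is behind any of doors 1, 2, 3, 5, 6, and 8 (prior 1/8 each): the host has 6 equally likely choices, so probability 1/6; weight (1/8)·(1/6) = 1/48 each.
If it is behind door 4 (prior 1/8): the host opened door 4, so this case is ruled out; weight (1/8)·0 = 0.
If it is behind door 7 (prior 1/8): the host has 7 equally likely choices, so probability 1/7; weight (1/8)·(1/7) = 1/56.
The weights sum to 1/7.
So P(the car behind door 3 | the host opened door 4) = (1/48) / (1/7) = 7/48.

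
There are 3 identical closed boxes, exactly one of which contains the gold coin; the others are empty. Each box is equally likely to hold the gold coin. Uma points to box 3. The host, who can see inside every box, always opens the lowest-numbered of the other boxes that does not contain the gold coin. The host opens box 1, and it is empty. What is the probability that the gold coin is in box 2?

Apply Bayes' rule, conditioning on where the gold coin actually is.
If it is in box 1 (prior 1/3): the host opened box 1, so this case is ruled out; weight (1/3)·0 = 0.
If it is in either of boxes 2 and 3 (prior 1/3 each): box 1 is the lowest-numbered option available, probability 1; weight (1/3)·1 = 1/3 each.
The weights sum to 2/3.
So P(the gold coin in box 2 | the host opened box 1) = (1/3) / (2/3) = 1/2.

1/2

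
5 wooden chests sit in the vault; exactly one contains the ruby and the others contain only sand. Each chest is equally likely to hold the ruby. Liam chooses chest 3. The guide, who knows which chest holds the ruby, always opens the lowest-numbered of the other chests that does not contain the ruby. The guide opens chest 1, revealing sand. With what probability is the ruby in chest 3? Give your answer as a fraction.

1/4

Condition on the true location of the ruby.
If it is in chest 1 (prior 1/5): the guide opened chest 1, so this case is ruled out; weight (1/5)·0 = 0.
If it is in any of chests 2, 3, 4, and 5 (prior 1/5 each): chest 1 is the lowest-numbered option available, probability 1; weight (1/5)·1 = 1/5 each.
The weights sum to 4/5.
So P(the ruby in chest 3 | the guide opened chest 1) = (1/5) / (4/5) = 1/4.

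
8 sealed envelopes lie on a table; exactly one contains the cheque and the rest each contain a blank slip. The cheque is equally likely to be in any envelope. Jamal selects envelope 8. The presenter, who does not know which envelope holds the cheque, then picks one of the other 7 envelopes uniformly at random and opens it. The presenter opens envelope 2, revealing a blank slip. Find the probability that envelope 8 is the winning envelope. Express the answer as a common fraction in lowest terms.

1/7

Consider each possible location of the cheque in turn.
If it is in any of envelopes 1, 3, 4, 5, 6, 7, and 8 (prior 1/8 each): the presenter picks envelope 2 with probability 1/7 regardless, and it is not the prize; weight (1/8)·(1/7) = 1/56 each.
If it is in envelope 2 (prior 1/8): the presenter opened envelope 2, so this case is ruled out; weight (1/8)·0 = 0.
The weights sum to 1/8.
So P(the cheque in envelope 8 | the presenter opened envelope 2) = (1/56) / (1/8) = 1/7.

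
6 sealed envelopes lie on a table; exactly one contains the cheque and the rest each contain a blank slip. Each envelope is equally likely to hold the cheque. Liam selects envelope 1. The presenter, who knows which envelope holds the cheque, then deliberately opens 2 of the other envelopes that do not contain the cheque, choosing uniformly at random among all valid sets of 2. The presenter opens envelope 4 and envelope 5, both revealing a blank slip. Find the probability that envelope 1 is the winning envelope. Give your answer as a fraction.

1/6

Consider each possible location of the cheque in turn.
If it is in envelope 1 (prior 1/6): the presenter has 10 equally likely choices, so probability 1/10; weight (1/6)·(1/10) = 1/60.
If it is in any of envelopes 2, 3, and 6 (prior 1/6 each): the presenter has 6 equally likely choices, so probability 1/6; weight (1/6)·(1/6) = 1/36 each.
If it is in either of envelopes 4 and 5 (prior 1/6 each): that envelope was opened and seen not to hold the prize — ruled out; weight (1/6)·0 = 0 each.
The weights sum to 1/10.
So P(the cheque in envelope 1 | the presenter opened envelope 4 and envelope 5) = (1/60) / (1/10) = 1/6.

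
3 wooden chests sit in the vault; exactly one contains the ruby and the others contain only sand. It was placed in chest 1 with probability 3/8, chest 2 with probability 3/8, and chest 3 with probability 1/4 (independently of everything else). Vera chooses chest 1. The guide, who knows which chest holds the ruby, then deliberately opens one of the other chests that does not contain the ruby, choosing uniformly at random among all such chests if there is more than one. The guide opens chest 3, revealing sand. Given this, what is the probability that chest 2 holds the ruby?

2/3

Apply Bayes' rule, conditioning on where the ruby actually is.
If it is in chest 1 (prior 3/8): the guide has 2 equally likely choices, so probability 1/2; weight (3/8)·(1/2) = 3/16.
If it is in chest 2 (prior 3/8): the guide has no choice, probability 1; weight (3/8)·1 = 3/8.
If it is in chest 3 (prior 1/4): the guide opened chest 3, so this case is ruled out; weight (1/4)·0 = 0.
The weights sum to 9/16.
So P(the ruby in chest 2 | the guide opened chest 3) = (3/8) / (9/16) = 2/3.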